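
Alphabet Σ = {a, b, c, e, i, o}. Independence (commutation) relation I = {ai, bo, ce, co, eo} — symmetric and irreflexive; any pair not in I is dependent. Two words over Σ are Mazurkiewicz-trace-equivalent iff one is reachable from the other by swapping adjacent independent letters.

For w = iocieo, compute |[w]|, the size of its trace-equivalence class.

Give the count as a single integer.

4

piece 0:i — minimal
piece 1:o rests on {0:i}
piece 2:c rests on {0:i}
piece 3:i rests on {1:o, 2:c}
piece 4:e rests on {3:i}
piece 5:o rests on {3:i}
minimal pieces: {0:i}
ways to finish when only these pieces remain (= sum over removing one remaining piece with nothing left below it):
  1 left: {4}→1  {5}→1
  2 left: {4,5}→2
  3 left: {3,4,5}→2
  4 left: {1,3,4,5}→2  {2,3,4,5}→2
  placing 0:i first → 4 extensions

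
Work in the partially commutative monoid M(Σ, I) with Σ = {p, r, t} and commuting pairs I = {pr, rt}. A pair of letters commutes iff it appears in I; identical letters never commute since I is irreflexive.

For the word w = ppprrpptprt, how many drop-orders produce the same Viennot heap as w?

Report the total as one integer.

piece 0:p — minimal
piece 1:p rests on {0:p}
piece 2:p rests on {1:p}
piece 3:r — minimal
piece 4:r rests on {3:r}
piece 5:p rests on {2:p}
piece 6:p rests on {5:p}
piece 7:t rests on {6:p}
piece 8:p rests on {7:t}
piece 9:r rests on {4:r}
piece 10:t rests on {8:p}
minimal pieces: {0:p, 3:r}
ways to finish when only these pieces remain (= sum over removing one remaining piece with nothing left below it):
  1 left: {9}→1  {10}→1
  2 left: {4,9}→1  {8,10}→1  {9,10}→2
  3 left: {3,4,9}→1  {4,9,10}→3  {7,8,10}→1  {8,9,10}→3
  4 left: {3,4,9,10}→4  {4,8,9,10}→6  {6,7,8,10}→1  {7,8,9,10}→4
  5 left: {3,4,8,9,10}→10  {4,7,8,9,10}→10  {5,6,7,8,10}→1  {6,7,8,9,10}→5
  6 left: {2,5,6,7,8,10}→1  {3,4,7,8,9,10}→20  {4,6,7,8,9,10}→15  {5,6,7,8,9,10}→6
  7 left: {1,2,5,6,7,8,10}→1  {2,5,6,7,8,9,10}→7  {3,4,6,7,8,9,10}→35  {4,5,6,7,8,9,10}→21
  8 left: {0,1,2,5,6,7,8,10}→1  {1,2,5,6,7,8,9,10}→8  {2,4,5,6,7,8,9,10}→28  {3,4,5,6,7,8,9,10}→56
  9 left: {0,1,2,5,6,7,8,9,10}→9  {1,2,4,5,6,7,8,9,10}→36  {2,3,4,5,6,7,8,9,10}→84
  placing 0:p first → 120 extensions
  placing 3:r first → 45 extensions
total linear extensions = 165

165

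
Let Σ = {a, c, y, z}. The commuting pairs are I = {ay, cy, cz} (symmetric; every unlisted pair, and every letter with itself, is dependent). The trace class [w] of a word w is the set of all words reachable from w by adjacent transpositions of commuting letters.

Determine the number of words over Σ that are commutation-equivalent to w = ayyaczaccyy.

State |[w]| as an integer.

190

drop 0:a onto floor
drop 1:y onto floor
drop 2:y onto {1:y}
drop 3:a onto {0:a}
drop 4:c onto {3:a}
drop 5:z onto {2:y, 3:a}
drop 6:a onto {4:c, 5:z}
drop 7:c onto {6:a}
drop 8:c onto {7:c}
drop 9:y onto {5:z}
drop 10:y onto {9:y}
ground layer = {0:a, 1:y}
drop-orders for the pieces not yet dropped (sum over which currently-grounded one goes next):
  1 to go: {8} 1  {10} 1
  2 to go: {7,8} 1  {8,10} 2  {9,10} 1
  3 to go: {6,7,8} 1  {7,8,10} 3  {8,9,10} 3
  4 to go: {4,6,7,8} 1  {6,7,8,10} 4  {7,8,9,10} 6
  5 to go: {4,6,7,8,10} 5  {6,7,8,9,10} 10
  6 to go: {4,6,7,8,9,10} 15  {5,6,7,8,9,10} 10
  7 to go: {2,5,6,7,8,9,10} 10  {4,5,6,7,8,9,10} 25
  8 to go: {1,2,5,6,7,8,9,10} 10  {2,4,5,6,7,8,9,10} 35  {3,4,5,6,7,8,9,10} 25
  9 to go: {0,3,4,5,6,7,8,9,10} 25  {1,2,4,5,6,7,8,9,10} 45  {2,3,4,5,6,7,8,9,10} 60
  if 0:a drops first: 105 orders
  if 1:y drops first: 85 orders
heap linearizations: 190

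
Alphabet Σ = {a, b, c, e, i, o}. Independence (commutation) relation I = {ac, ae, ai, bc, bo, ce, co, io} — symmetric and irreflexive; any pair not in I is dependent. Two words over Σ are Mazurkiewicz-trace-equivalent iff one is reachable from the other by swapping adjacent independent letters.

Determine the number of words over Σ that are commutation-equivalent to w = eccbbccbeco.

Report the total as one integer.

462

0(e) covers ∅
1(c) covers ∅
2(c) covers 1:c
3(b) covers 0:e
4(b) covers 3:b
5(c) covers 2:c
6(c) covers 5:c
7(b) covers 4:b
8(e) covers 7:b
9(c) covers 6:c
10(o) covers 8:e
floor of heap: 0:e, 1:c
completions by unplaced set U, small U first (add the entries for U minus each lowest piece of U):
  |U|=1: {9}:1  {10}:1
  |U|=2: {6,9}:1  {8,10}:1  {9,10}:2
  |U|=3: {5,6,9}:1  {6,9,10}:3  {7,8,10}:1  {8,9,10}:3
  |U|=4: {2,5,6,9}:1  {4,7,8,10}:1  {5,6,9,10}:4  {6,8,9,10}:6  {7,8,9,10}:4
  |U|=5: {1,2,5,6,9}:1  {2,5,6,9,10}:5  {3,4,7,8,10}:1  {4,7,8,9,10}:5  {5,6,8,9,10}:10  {6,7,8,9,10}:10
  |U|=6: {0,3,4,7,8,10}:1  {1,2,5,6,9,10}:6  {2,5,6,8,9,10}:15  {3,4,7,8,9,10}:6  {4,6,7,8,9,10}:15  {5,6,7,8,9,10}:20
  |U|=7: {0,3,4,7,8,9,10}:7  {1,2,5,6,8,9,10}:21  {2,5,6,7,8,9,10}:35  {3,4,6,7,8,9,10}:21  {4,5,6,7,8,9,10}:35
  |U|=8: {0,3,4,6,7,8,9,10}:28  {1,2,5,6,7,8,9,10}:56  {2,4,5,6,7,8,9,10}:70  {3,4,5,6,7,8,9,10}:56
  |U|=9: {0,3,4,5,6,7,8,9,10}:84  {1,2,4,5,6,7,8,9,10}:126  {2,3,4,5,6,7,8,9,10}:126
  start at 0(e): 252
  start at 1(c): 210
sum over floor = 462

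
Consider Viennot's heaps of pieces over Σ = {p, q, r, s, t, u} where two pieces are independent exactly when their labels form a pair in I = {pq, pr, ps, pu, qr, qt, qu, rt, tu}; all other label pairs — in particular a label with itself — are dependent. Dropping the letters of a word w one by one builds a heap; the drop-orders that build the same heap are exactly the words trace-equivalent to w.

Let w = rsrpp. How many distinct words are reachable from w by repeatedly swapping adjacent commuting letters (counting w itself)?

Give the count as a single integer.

drop 0:r onto floor
drop 1:s onto {0:r}
drop 2:r onto {1:s}
drop 3:p onto floor
drop 4:p onto {3:p}
ground layer = {0:r, 3:p}
drop-orders for the pieces not yet dropped (sum over which currently-grounded one goes next):
  1 to go: {2} 1  {4} 1
  2 to go: {1,2} 1  {2,4} 2  {3,4} 1
  3 to go: {0,1,2} 1  {1,2,4} 3  {2,3,4} 3
  if 0:r drops first: 6 orders
  if 3:p drops first: 4 orders
heap linearizations: 10

10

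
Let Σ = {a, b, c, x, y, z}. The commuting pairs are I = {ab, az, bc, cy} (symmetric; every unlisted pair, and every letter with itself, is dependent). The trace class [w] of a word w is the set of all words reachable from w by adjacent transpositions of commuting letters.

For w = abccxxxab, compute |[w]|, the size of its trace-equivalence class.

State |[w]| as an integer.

0(a) covers ∅
1(b) covers ∅
2(c) covers 0:a
3(c) covers 2:c
4(x) covers 1:b, 3:c
5(x) covers 4:x
6(x) covers 5:x
7(a) covers 6:x
8(b) covers 6:x
floor of heap: 0:a, 1:b
completions by unplaced set U, small U first (add the entries for U minus each lowest piece of U):
  |U|=1: {7}:1  {8}:1
  |U|=2: {7,8}:2
  |U|=3: {6,7,8}:2
  |U|=4: {5,6,7,8}:2
  |U|=5: {4,5,6,7,8}:2
  |U|=6: {1,4,5,6,7,8}:2  {3,4,5,6,7,8}:2
  |U|=7: {1,3,4,5,6,7,8}:4  {2,3,4,5,6,7,8}:2
  start at 0(a): 6
  start at 1(b): 2
sum over floor = 8

8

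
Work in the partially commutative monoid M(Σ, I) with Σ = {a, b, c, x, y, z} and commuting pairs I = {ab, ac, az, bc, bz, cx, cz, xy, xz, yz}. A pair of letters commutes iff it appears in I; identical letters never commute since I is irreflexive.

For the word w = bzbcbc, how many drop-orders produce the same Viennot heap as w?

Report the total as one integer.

60

piece 0:b — minimal
piece 1:z — minimal
piece 2:b rests on {0:b}
piece 3:c — minimal
piece 4:b rests on {2:b}
piece 5:c rests on {3:c}
minimal pieces: {0:b, 1:z, 3:c}
ways to finish when only these pieces remain (= sum over removing one remaining piece with nothing left below it):
  1 left: {1}→1  {4}→1  {5}→1
  2 left: {1,4}→2  {1,5}→2  {2,4}→1  {3,5}→1  {4,5}→2
  3 left: {0,2,4}→1  {1,2,4}→3  {1,3,5}→3  {1,4,5}→6  {2,4,5}→3  {3,4,5}→3
  4 left: {0,1,2,4}→4  {0,2,4,5}→4  {1,2,4,5}→12  {1,3,4,5}→12  {2,3,4,5}→6
  placing 0:b first → 30 extensions
  placing 1:z first → 10 extensions
  placing 3:c first → 20 extensions
total linear extensions = 60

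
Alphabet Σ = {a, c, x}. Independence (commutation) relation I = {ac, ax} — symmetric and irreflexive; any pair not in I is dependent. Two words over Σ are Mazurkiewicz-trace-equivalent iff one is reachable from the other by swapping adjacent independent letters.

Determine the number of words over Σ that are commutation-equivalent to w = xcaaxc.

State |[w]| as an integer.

drop 0:x onto floor
drop 1:c onto {0:x}
drop 2:a onto floor
drop 3:a onto {2:a}
drop 4:x onto {1:c}
drop 5:c onto {4:x}
ground layer = {0:x, 2:a}
drop-orders for the pieces not yet dropped (sum over which currently-grounded one goes next):
  1 to go: {3} 1  {5} 1
  2 to go: {2,3} 1  {3,5} 2  {4,5} 1
  3 to go: {1,4,5} 1  {2,3,5} 3  {3,4,5} 3
  4 to go: {0,1,4,5} 1  {1,3,4,5} 4  {2,3,4,5} 6
  if 0:x drops first: 10 orders
  if 2:a drops first: 5 orders
heap linearizations: 15

15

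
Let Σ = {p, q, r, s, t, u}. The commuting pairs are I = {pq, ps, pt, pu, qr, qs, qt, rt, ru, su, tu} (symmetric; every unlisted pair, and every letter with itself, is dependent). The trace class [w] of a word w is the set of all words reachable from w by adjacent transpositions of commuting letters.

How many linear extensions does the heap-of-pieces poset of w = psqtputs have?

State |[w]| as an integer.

0(p) covers ∅
1(s) covers ∅
2(q) covers ∅
3(t) covers 1:s
4(p) covers 0:p
5(u) covers 2:q
6(t) covers 3:t
7(s) covers 6:t
floor of heap: 0:p, 1:s, 2:q
completions by unplaced set U, small U first (add the entries for U minus each lowest piece of U):
  |U|=1: {4}:1  {5}:1  {7}:1
  |U|=2: {0,4}:1  {2,5}:1  {4,5}:2  {4,7}:2  {5,7}:2  {6,7}:1
  |U|=3: {0,4,5}:3  {0,4,7}:3  {2,4,5}:3  {2,5,7}:3  {3,6,7}:1  {4,5,7}:6  {4,6,7}:3  {5,6,7}:3
  |U|=4: {0,2,4,5}:6  {0,4,5,7}:12  {0,4,6,7}:6  {1,3,6,7}:1  {2,4,5,7}:12  {2,5,6,7}:6  {3,4,6,7}:4  {3,5,6,7}:4  {4,5,6,7}:12
  |U|=5: {0,2,4,5,7}:30  {0,3,4,6,7}:10  {0,4,5,6,7}:30  {1,3,4,6,7}:5  {1,3,5,6,7}:5  {2,3,5,6,7}:10  {2,4,5,6,7}:30  {3,4,5,6,7}:20
  |U|=6: {0,1,3,4,6,7}:15  {0,2,4,5,6,7}:90  {0,3,4,5,6,7}:60  {1,2,3,5,6,7}:15  {1,3,4,5,6,7}:30  {2,3,4,5,6,7}:60
  start at 0(p): 105
  start at 1(s): 210
  start at 2(q): 105
sum over floor = 420

420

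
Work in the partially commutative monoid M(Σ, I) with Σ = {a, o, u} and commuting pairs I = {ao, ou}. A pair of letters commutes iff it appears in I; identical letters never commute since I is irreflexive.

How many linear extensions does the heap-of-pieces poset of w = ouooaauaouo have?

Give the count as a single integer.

#0=o has no predecessor
#1=u has no predecessor
#2=o depends on [0:o]
#3=o depends on [2:o]
#4=a depends on [1:u]
#5=a depends on [4:a]
#6=u depends on [5:a]
#7=a depends on [6:u]
#8=o depends on [3:o]
#9=u depends on [7:a]
#10=o depends on [8:o]
sources: [0:o, 1:u]
N(rest) = Σ N(rest − s) over sources s of rest; N(one piece) = 1:
  size 1 → [9]=1  [10]=1
  size 2 → [7,9]=1  [8,10]=1  [9,10]=2
  size 3 → [3,8,10]=1  [6,7,9]=1  [7,9,10]=3  [8,9,10]=3
  size 4 → [2,3,8,10]=1  [3,8,9,10]=4  [5,6,7,9]=1  [6,7,9,10]=4  [7,8,9,10]=6
  size 5 → [0,2,3,8,10]=1  [2,3,8,9,10]=5  [3,7,8,9,10]=10  [4,5,6,7,9]=1  [5,6,7,9,10]=5  [6,7,8,9,10]=10
  size 6 → [0,2,3,8,9,10]=6  [1,4,5,6,7,9]=1  [2,3,7,8,9,10]=15  [3,6,7,8,9,10]=20  [4,5,6,7,9,10]=6  [5,6,7,8,9,10]=15
  size 7 → [0,2,3,7,8,9,10]=21  [1,4,5,6,7,9,10]=7  [2,3,6,7,8,9,10]=35  [3,5,6,7,8,9,10]=35  [4,5,6,7,8,9,10]=21
  size 8 → [0,2,3,6,7,8,9,10]=56  [1,4,5,6,7,8,9,10]=28  [2,3,5,6,7,8,9,10]=70  [3,4,5,6,7,8,9,10]=56
  size 9 → [0,2,3,5,6,7,8,9,10]=126  [1,3,4,5,6,7,8,9,10]=84  [2,3,4,5,6,7,8,9,10]=126
  first=0(o) contributes 210
  first=1(u) contributes 252
|[w]| = 462

462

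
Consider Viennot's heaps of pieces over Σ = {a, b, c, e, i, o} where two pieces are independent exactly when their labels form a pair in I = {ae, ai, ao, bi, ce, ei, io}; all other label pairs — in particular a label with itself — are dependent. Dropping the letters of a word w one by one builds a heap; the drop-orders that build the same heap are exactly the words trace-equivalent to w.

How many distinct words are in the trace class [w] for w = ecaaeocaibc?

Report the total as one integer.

57

piece 0:e — minimal
piece 1:c — minimal
piece 2:a rests on {1:c}
piece 3:a rests on {2:a}
piece 4:e rests on {0:e}
piece 5:o rests on {1:c, 4:e}
piece 6:c rests on {3:a, 5:o}
piece 7:a rests on {6:c}
piece 8:i rests on {6:c}
piece 9:b rests on {7:a}
piece 10:c rests on {8:i, 9:b}
minimal pieces: {0:e, 1:c}
ways to finish when only these pieces remain (= sum over removing one remaining piece with nothing left below it):
  1 left: {10}→1
  2 left: {8,10}→1  {9,10}→1
  3 left: {7,9,10}→1  {8,9,10}→2
  4 left: {7,8,9,10}→3
  5 left: {6,7,8,9,10}→3
  6 left: {3,6,7,8,9,10}→3  {5,6,7,8,9,10}→3
  7 left: {2,3,6,7,8,9,10}→3  {3,5,6,7,8,9,10}→6  {4,5,6,7,8,9,10}→3
  8 left: {0,4,5,6,7,8,9,10}→3  {2,3,5,6,7,8,9,10}→9  {3,4,5,6,7,8,9,10}→9
  9 left: {0,3,4,5,6,7,8,9,10}→12  {1,2,3,5,6,7,8,9,10}→9  {2,3,4,5,6,7,8,9,10}→18
  placing 0:e first → 27 extensions
  placing 1:c first → 30 extensions
total linear extensions = 57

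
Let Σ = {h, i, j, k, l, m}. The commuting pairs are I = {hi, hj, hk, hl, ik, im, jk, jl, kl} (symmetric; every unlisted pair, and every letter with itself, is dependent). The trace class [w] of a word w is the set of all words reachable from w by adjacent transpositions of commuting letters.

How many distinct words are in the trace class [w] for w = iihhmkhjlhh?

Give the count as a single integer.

#0=i has no predecessor
#1=i depends on [0:i]
#2=h has no predecessor
#3=h depends on [2:h]
#4=m depends on [3:h]
#5=k depends on [4:m]
#6=h depends on [4:m]
#7=j depends on [1:i, 4:m]
#8=l depends on [1:i, 4:m]
#9=h depends on [6:h]
#10=h depends on [9:h]
sources: [0:i, 2:h]
N(rest) = Σ N(rest − s) over sources s of rest; N(one piece) = 1:
  size 1 → [5]=1  [7]=1  [8]=1  [10]=1
  size 2 → [5,7]=2  [5,8]=2  [5,10]=2  [7,8]=2  [7,10]=2  [8,10]=2  [9,10]=1
  size 3 → [1,7,8]=2  [5,7,8]=6  [5,7,10]=6  [5,8,10]=6  [5,9,10]=3  [6,9,10]=1  [7,8,10]=6  [7,9,10]=3  [8,9,10]=3
  size 4 → [0,1,7,8]=2  [1,5,7,8]=8  [1,7,8,10]=8  [5,6,9,10]=4  [5,7,8,10]=24  [5,7,9,10]=12  [5,8,9,10]=12  [6,7,9,10]=4  [6,8,9,10]=4  [7,8,9,10]=12
  size 5 → [0,1,5,7,8]=10  [0,1,7,8,10]=10  [1,5,7,8,10]=40  [1,7,8,9,10]=20  [5,6,7,9,10]=20  [5,6,8,9,10]=20  [5,7,8,9,10]=60  [6,7,8,9,10]=20
  size 6 → [0,1,5,7,8,10]=60  [0,1,7,8,9,10]=30  [1,5,7,8,9,10]=120  [1,6,7,8,9,10]=40  [5,6,7,8,9,10]=120
  size 7 → [0,1,5,7,8,9,10]=210  [0,1,6,7,8,9,10]=70  [1,5,6,7,8,9,10]=280  [4,5,6,7,8,9,10]=120
  size 8 → [0,1,5,6,7,8,9,10]=560  [1,4,5,6,7,8,9,10]=400  [3,4,5,6,7,8,9,10]=120
  size 9 → [0,1,4,5,6,7,8,9,10]=960  [1,3,4,5,6,7,8,9,10]=520  [2,3,4,5,6,7,8,9,10]=120
  first=0(i) contributes 640
  first=2(h) contributes 1480
|[w]| = 2120

2120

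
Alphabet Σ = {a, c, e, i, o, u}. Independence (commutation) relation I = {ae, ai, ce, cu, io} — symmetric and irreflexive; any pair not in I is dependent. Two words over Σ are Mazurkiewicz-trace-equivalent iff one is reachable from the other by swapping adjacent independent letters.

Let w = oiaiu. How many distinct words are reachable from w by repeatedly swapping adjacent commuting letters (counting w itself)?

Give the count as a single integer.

piece 0:o — minimal
piece 1:i — minimal
piece 2:a rests on {0:o}
piece 3:i rests on {1:i}
piece 4:u rests on {2:a, 3:i}
minimal pieces: {0:o, 1:i}
ways to finish when only these pieces remain (= sum over removing one remaining piece with nothing left below it):
  1 left: {4}→1
  2 left: {2,4}→1  {3,4}→1
  3 left: {0,2,4}→1  {1,3,4}→1  {2,3,4}→2
  placing 0:o first → 3 extensions
  placing 1:i first → 3 extensions
total linear extensions = 6

6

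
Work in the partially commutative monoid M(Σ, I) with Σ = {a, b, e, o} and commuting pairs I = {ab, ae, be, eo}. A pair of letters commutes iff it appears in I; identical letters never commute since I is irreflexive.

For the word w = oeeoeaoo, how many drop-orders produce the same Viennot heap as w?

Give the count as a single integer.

56

drop 0:o onto floor
drop 1:e onto floor
drop 2:e onto {1:e}
drop 3:o onto {0:o}
drop 4:e onto {2:e}
drop 5:a onto {3:o}
drop 6:o onto {5:a}
drop 7:o onto {6:o}
ground layer = {0:o, 1:e}
drop-orders for the pieces not yet dropped (sum over which currently-grounded one goes next):
  1 to go: {4} 1  {7} 1
  2 to go: {2,4} 1  {4,7} 2  {6,7} 1
  3 to go: {1,2,4} 1  {2,4,7} 3  {4,6,7} 3  {5,6,7} 1
  4 to go: {1,2,4,7} 4  {2,4,6,7} 6  {3,5,6,7} 1  {4,5,6,7} 4
  5 to go: {0,3,5,6,7} 1  {1,2,4,6,7} 10  {2,4,5,6,7} 10  {3,4,5,6,7} 5
  6 to go: {0,3,4,5,6,7} 6  {1,2,4,5,6,7} 20  {2,3,4,5,6,7} 15
  if 0:o drops first: 35 orders
  if 1:e drops first: 21 orders
heap linearizations: 56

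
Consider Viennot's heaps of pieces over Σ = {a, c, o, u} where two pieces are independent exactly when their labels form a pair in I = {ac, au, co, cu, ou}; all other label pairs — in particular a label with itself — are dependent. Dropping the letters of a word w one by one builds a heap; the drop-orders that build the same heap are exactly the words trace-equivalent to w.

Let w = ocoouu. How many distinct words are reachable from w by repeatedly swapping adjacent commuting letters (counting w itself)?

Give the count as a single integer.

60

piece 0:o — minimal
piece 1:c — minimal
piece 2:o rests on {0:o}
piece 3:o rests on {2:o}
piece 4:u — minimal
piece 5:u rests on {4:u}
minimal pieces: {0:o, 1:c, 4:u}
ways to finish when only these pieces remain (= sum over removing one remaining piece with nothing left below it):
  1 left: {1}→1  {3}→1  {5}→1
  2 left: {1,3}→2  {1,5}→2  {2,3}→1  {3,5}→2  {4,5}→1
  3 left: {0,2,3}→1  {1,2,3}→3  {1,3,5}→6  {1,4,5}→3  {2,3,5}→3  {3,4,5}→3
  4 left: {0,1,2,3}→4  {0,2,3,5}→4  {1,2,3,5}→12  {1,3,4,5}→12  {2,3,4,5}→6
  placing 0:o first → 30 extensions
  placing 1:c first → 10 extensions
  placing 4:u first → 20 extensions
total linear extensions = 60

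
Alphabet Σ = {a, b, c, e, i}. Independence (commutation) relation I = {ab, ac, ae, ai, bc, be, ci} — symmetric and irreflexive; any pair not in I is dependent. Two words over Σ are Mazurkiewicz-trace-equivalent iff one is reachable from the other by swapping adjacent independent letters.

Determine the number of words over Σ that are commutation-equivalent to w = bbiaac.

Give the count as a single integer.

#0=b has no predecessor
#1=b depends on [0:b]
#2=i depends on [1:b]
#3=a has no predecessor
#4=a depends on [3:a]
#5=c has no predecessor
sources: [0:b, 3:a, 5:c]
N(rest) = Σ N(rest − s) over sources s of rest; N(one piece) = 1:
  size 1 → [2]=1  [4]=1  [5]=1
  size 2 → [1,2]=1  [2,4]=2  [2,5]=2  [3,4]=1  [4,5]=2
  size 3 → [0,1,2]=1  [1,2,4]=3  [1,2,5]=3  [2,3,4]=3  [2,4,5]=6  [3,4,5]=3
  size 4 → [0,1,2,4]=4  [0,1,2,5]=4  [1,2,3,4]=6  [1,2,4,5]=12  [2,3,4,5]=12
  first=0(b) contributes 30
  first=3(a) contributes 20
  first=5(c) contributes 10
|[w]| = 60

60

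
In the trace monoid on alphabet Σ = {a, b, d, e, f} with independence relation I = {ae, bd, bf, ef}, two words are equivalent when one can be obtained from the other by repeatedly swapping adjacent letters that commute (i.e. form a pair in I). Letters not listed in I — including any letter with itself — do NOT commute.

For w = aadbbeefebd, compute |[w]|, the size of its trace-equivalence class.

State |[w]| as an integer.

33

0(a) covers ∅
1(a) covers 0:a
2(d) covers 1:a
3(b) covers 1:a
4(b) covers 3:b
5(e) covers 2:d, 4:b
6(e) covers 5:e
7(f) covers 2:d
8(e) covers 6:e
9(b) covers 8:e
10(d) covers 7:f, 8:e
floor of heap: 0:a
completions by unplaced set U, small U first (add the entries for U minus each lowest piece of U):
  |U|=1: {9}:1  {10}:1
  |U|=2: {7,10}:1  {9,10}:2
  |U|=3: {7,9,10}:3  {8,9,10}:2
  |U|=4: {6,8,9,10}:2  {7,8,9,10}:5
  |U|=5: {5,6,8,9,10}:2  {6,7,8,9,10}:7
  |U|=6: {4,5,6,8,9,10}:2  {5,6,7,8,9,10}:9
  |U|=7: {2,5,6,7,8,9,10}:9  {3,4,5,6,8,9,10}:2  {4,5,6,7,8,9,10}:11
  |U|=8: {2,4,5,6,7,8,9,10}:20  {3,4,5,6,7,8,9,10}:13
  |U|=9: {2,3,4,5,6,7,8,9,10}:33
  start at 0(a): 33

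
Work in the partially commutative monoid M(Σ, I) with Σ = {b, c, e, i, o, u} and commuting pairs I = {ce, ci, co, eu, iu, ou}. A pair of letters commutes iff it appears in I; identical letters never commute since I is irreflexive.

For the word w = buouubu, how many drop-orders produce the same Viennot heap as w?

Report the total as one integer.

4

#0=b has no predecessor
#1=u depends on [0:b]
#2=o depends on [0:b]
#3=u depends on [1:u]
#4=u depends on [3:u]
#5=b depends on [2:o, 4:u]
#6=u depends on [5:b]
sources: [0:b]
N(rest) = Σ N(rest − s) over sources s of rest; N(one piece) = 1:
  size 1 → [6]=1
  size 2 → [5,6]=1
  size 3 → [2,5,6]=1  [4,5,6]=1
  size 4 → [2,4,5,6]=2  [3,4,5,6]=1
  size 5 → [1,3,4,5,6]=1  [2,3,4,5,6]=3
  first=0(b) contributes 4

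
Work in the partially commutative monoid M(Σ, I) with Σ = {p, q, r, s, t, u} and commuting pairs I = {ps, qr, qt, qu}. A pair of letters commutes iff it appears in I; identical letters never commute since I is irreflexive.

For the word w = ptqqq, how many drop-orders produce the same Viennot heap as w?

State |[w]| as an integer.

#0=p has no predecessor
#1=t depends on [0:p]
#2=q depends on [0:p]
#3=q depends on [2:q]
#4=q depends on [3:q]
sources: [0:p]
N(rest) = Σ N(rest − s) over sources s of rest; N(one piece) = 1:
  size 1 → [1]=1  [4]=1
  size 2 → [1,4]=2  [3,4]=1
  size 3 → [1,3,4]=3  [2,3,4]=1
  first=0(p) contributes 4

4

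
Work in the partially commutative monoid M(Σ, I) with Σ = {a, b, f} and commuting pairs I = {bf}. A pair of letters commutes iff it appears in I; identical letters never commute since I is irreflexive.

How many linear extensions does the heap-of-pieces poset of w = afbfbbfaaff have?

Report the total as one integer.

20

0(a) covers ∅
1(f) covers 0:a
2(b) covers 0:a
3(f) covers 1:f
4(b) covers 2:b
5(b) covers 4:b
6(f) covers 3:f
7(a) covers 5:b, 6:f
8(a) covers 7:a
9(f) covers 8:a
10(f) covers 9:f
floor of heap: 0:a
completions by unplaced set U, small U first (add the entries for U minus each lowest piece of U):
  |U|=1: {10}:1
  |U|=2: {9,10}:1
  |U|=3: {8,9,10}:1
  |U|=4: {7,8,9,10}:1
  |U|=5: {5,7,8,9,10}:1  {6,7,8,9,10}:1
  |U|=6: {3,6,7,8,9,10}:1  {4,5,7,8,9,10}:1  {5,6,7,8,9,10}:2
  |U|=7: {1,3,6,7,8,9,10}:1  {2,4,5,7,8,9,10}:1  {3,5,6,7,8,9,10}:3  {4,5,6,7,8,9,10}:3
  |U|=8: {1,3,5,6,7,8,9,10}:4  {2,4,5,6,7,8,9,10}:4  {3,4,5,6,7,8,9,10}:6
  |U|=9: {1,3,4,5,6,7,8,9,10}:10  {2,3,4,5,6,7,8,9,10}:10
  start at 0(a): 20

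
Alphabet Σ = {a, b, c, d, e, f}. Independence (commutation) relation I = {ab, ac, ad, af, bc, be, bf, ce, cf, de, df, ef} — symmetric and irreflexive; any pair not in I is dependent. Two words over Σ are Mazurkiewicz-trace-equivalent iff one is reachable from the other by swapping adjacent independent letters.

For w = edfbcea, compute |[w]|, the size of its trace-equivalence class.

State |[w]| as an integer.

280

0(e) covers ∅
1(d) covers ∅
2(f) covers ∅
3(b) covers 1:d
4(c) covers 1:d
5(e) covers 0:e
6(a) covers 5:e
floor of heap: 0:e, 1:d, 2:f
completions by unplaced set U, small U first (add the entries for U minus each lowest piece of U):
  |U|=1: {2}:1  {3}:1  {4}:1  {6}:1
  |U|=2: {2,3}:2  {2,4}:2  {2,6}:2  {3,4}:2  {3,6}:2  {4,6}:2  {5,6}:1
  |U|=3: {0,5,6}:1  {1,3,4}:2  {2,3,4}:6  {2,3,6}:6  {2,4,6}:6  {2,5,6}:3  {3,4,6}:6  {3,5,6}:3  {4,5,6}:3
  |U|=4: {0,2,5,6}:4  {0,3,5,6}:4  {0,4,5,6}:4  {1,2,3,4}:8  {1,3,4,6}:8  {2,3,4,6}:24  {2,3,5,6}:12  {2,4,5,6}:12  {3,4,5,6}:12
  |U|=5: {0,2,3,5,6}:20  {0,2,4,5,6}:20  {0,3,4,5,6}:20  {1,2,3,4,6}:40  {1,3,4,5,6}:20  {2,3,4,5,6}:60
  start at 0(e): 120
  start at 1(d): 120
  start at 2(f): 40
sum over floor = 280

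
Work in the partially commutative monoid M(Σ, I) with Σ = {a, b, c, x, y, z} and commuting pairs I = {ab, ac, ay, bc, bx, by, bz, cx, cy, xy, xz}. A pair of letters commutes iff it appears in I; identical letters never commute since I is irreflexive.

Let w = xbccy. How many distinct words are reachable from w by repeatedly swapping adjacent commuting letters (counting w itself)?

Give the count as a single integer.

60

#0=x has no predecessor
#1=b has no predecessor
#2=c has no predecessor
#3=c depends on [2:c]
#4=y has no predecessor
sources: [0:x, 1:b, 2:c, 4:y]
N(rest) = Σ N(rest − s) over sources s of rest; N(one piece) = 1:
  size 1 → [0]=1  [1]=1  [3]=1  [4]=1
  size 2 → [0,1]=2  [0,3]=2  [0,4]=2  [1,3]=2  [1,4]=2  [2,3]=1  [3,4]=2
  size 3 → [0,1,3]=6  [0,1,4]=6  [0,2,3]=3  [0,3,4]=6  [1,2,3]=3  [1,3,4]=6  [2,3,4]=3
  first=0(x) contributes 12
  first=1(b) contributes 12
  first=2(c) contributes 24
  first=4(y) contributes 12
|[w]| = 60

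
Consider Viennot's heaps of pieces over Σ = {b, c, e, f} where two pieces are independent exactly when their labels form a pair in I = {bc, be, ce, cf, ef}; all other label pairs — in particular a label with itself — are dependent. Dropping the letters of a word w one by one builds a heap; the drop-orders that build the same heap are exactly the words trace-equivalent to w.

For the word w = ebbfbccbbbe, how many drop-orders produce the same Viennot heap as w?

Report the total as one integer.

#0=e has no predecessor
#1=b has no predecessor
#2=b depends on [1:b]
#3=f depends on [2:b]
#4=b depends on [3:f]
#5=c has no predecessor
#6=c depends on [5:c]
#7=b depends on [4:b]
#8=b depends on [7:b]
#9=b depends on [8:b]
#10=e depends on [0:e]
sources: [0:e, 1:b, 5:c]
N(rest) = Σ N(rest − s) over sources s of rest; N(one piece) = 1:
  size 1 → [6]=1  [9]=1  [10]=1
  size 2 → [0,10]=1  [5,6]=1  [6,9]=2  [6,10]=2  [8,9]=1  [9,10]=2
  size 3 → [0,6,10]=3  [0,9,10]=3  [5,6,9]=3  [5,6,10]=3  [6,8,9]=3  [6,9,10]=6  [7,8,9]=1  [8,9,10]=3
  size 4 → [0,5,6,10]=6  [0,6,9,10]=12  [0,8,9,10]=6  [4,7,8,9]=1  [5,6,8,9]=6  [5,6,9,10]=12  [6,7,8,9]=4  [6,8,9,10]=12  [7,8,9,10]=4
  size 5 → [0,5,6,9,10]=30  [0,6,8,9,10]=30  [0,7,8,9,10]=10  [3,4,7,8,9]=1  [4,6,7,8,9]=5  [4,7,8,9,10]=5  [5,6,7,8,9]=10  [5,6,8,9,10]=30  [6,7,8,9,10]=20
  size 6 → [0,4,7,8,9,10]=15  [0,5,6,8,9,10]=90  [0,6,7,8,9,10]=60  [2,3,4,7,8,9]=1  [3,4,6,7,8,9]=6  [3,4,7,8,9,10]=6  [4,5,6,7,8,9]=15  [4,6,7,8,9,10]=30  [5,6,7,8,9,10]=60
  size 7 → [0,3,4,7,8,9,10]=21  [0,4,6,7,8,9,10]=105  [0,5,6,7,8,9,10]=210  [1,2,3,4,7,8,9]=1  [2,3,4,6,7,8,9]=7  [2,3,4,7,8,9,10]=7  [3,4,5,6,7,8,9]=21  [3,4,6,7,8,9,10]=42  [4,5,6,7,8,9,10]=105
  size 8 → [0,2,3,4,7,8,9,10]=28  [0,3,4,6,7,8,9,10]=168  [0,4,5,6,7,8,9,10]=420  [1,2,3,4,6,7,8,9]=8  [1,2,3,4,7,8,9,10]=8  [2,3,4,5,6,7,8,9]=28  [2,3,4,6,7,8,9,10]=56  [3,4,5,6,7,8,9,10]=168
  size 9 → [0,1,2,3,4,7,8,9,10]=36  [0,2,3,4,6,7,8,9,10]=252  [0,3,4,5,6,7,8,9,10]=756  [1,2,3,4,5,6,7,8,9]=36  [1,2,3,4,6,7,8,9,10]=72  [2,3,4,5,6,7,8,9,10]=252
  first=0(e) contributes 360
  first=1(b) contributes 1260
  first=5(c) contributes 360
|[w]| = 1980

1980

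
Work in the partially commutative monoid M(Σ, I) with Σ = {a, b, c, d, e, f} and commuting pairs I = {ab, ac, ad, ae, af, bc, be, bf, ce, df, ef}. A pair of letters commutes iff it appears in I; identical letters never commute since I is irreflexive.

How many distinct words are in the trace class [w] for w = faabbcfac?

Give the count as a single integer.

0(f) covers ∅
1(a) covers ∅
2(a) covers 1:a
3(b) covers ∅
4(b) covers 3:b
5(c) covers 0:f
6(f) covers 5:c
7(a) covers 2:a
8(c) covers 6:f
floor of heap: 0:f, 1:a, 3:b
completions by unplaced set U, small U first (add the entries for U minus each lowest piece of U):
  |U|=1: {4}:1  {7}:1  {8}:1
  |U|=2: {2,7}:1  {3,4}:1  {4,7}:2  {4,8}:2  {6,8}:1  {7,8}:2
  |U|=3: {1,2,7}:1  {2,4,7}:3  {2,7,8}:3  {3,4,7}:3  {3,4,8}:3  {4,6,8}:3  {4,7,8}:6  {5,6,8}:1  {6,7,8}:3
  |U|=4: {0,5,6,8}:1  {1,2,4,7}:4  {1,2,7,8}:4  {2,3,4,7}:6  {2,4,7,8}:12  {2,6,7,8}:6  {3,4,6,8}:6  {3,4,7,8}:12  {4,5,6,8}:4  {4,6,7,8}:12  {5,6,7,8}:4
  |U|=5: {0,4,5,6,8}:5  {0,5,6,7,8}:5  {1,2,3,4,7}:10  {1,2,4,7,8}:20  {1,2,6,7,8}:10  {2,3,4,7,8}:30  {2,4,6,7,8}:30  {2,5,6,7,8}:10  {3,4,5,6,8}:10  {3,4,6,7,8}:30  {4,5,6,7,8}:20
  |U|=6: {0,2,5,6,7,8}:15  {0,3,4,5,6,8}:15  {0,4,5,6,7,8}:30  {1,2,3,4,7,8}:60  {1,2,4,6,7,8}:60  {1,2,5,6,7,8}:20  {2,3,4,6,7,8}:90  {2,4,5,6,7,8}:60  {3,4,5,6,7,8}:60
  |U|=7: {0,1,2,5,6,7,8}:35  {0,2,4,5,6,7,8}:105  {0,3,4,5,6,7,8}:105  {1,2,3,4,6,7,8}:210  {1,2,4,5,6,7,8}:140  {2,3,4,5,6,7,8}:210
  start at 0(f): 560
  start at 1(a): 420
  start at 3(b): 280
sum over floor = 1260

1260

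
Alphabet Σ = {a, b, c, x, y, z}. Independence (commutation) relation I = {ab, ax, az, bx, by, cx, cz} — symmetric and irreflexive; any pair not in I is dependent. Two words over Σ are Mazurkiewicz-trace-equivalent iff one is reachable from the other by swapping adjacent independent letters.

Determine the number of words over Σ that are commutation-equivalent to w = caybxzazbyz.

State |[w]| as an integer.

40

#0=c has no predecessor
#1=a depends on [0:c]
#2=y depends on [1:a]
#3=b depends on [0:c]
#4=x depends on [2:y]
#5=z depends on [3:b, 4:x]
#6=a depends on [2:y]
#7=z depends on [5:z]
#8=b depends on [7:z]
#9=y depends on [6:a, 7:z]
#10=z depends on [8:b, 9:y]
sources: [0:c]
N(rest) = Σ N(rest − s) over sources s of rest; N(one piece) = 1:
  size 1 → [10]=1
  size 2 → [8,10]=1  [9,10]=1
  size 3 → [6,9,10]=1  [8,9,10]=2
  size 4 → [6,8,9,10]=3  [7,8,9,10]=2
  size 5 → [5,7,8,9,10]=2  [6,7,8,9,10]=5
  size 6 → [3,5,7,8,9,10]=2  [4,5,7,8,9,10]=2  [5,6,7,8,9,10]=7
  size 7 → [3,4,5,7,8,9,10]=4  [3,5,6,7,8,9,10]=9  [4,5,6,7,8,9,10]=9
  size 8 → [2,4,5,6,7,8,9,10]=9  [3,4,5,6,7,8,9,10]=22
  size 9 → [1,2,4,5,6,7,8,9,10]=9  [2,3,4,5,6,7,8,9,10]=31
  first=0(c) contributes 40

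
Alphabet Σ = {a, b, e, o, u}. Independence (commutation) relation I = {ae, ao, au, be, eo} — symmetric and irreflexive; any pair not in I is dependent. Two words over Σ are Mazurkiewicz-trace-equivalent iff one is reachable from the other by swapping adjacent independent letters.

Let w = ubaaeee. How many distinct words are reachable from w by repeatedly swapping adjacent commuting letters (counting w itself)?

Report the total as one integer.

drop 0:u onto floor
drop 1:b onto {0:u}
drop 2:a onto {1:b}
drop 3:a onto {2:a}
drop 4:e onto {0:u}
drop 5:e onto {4:e}
drop 6:e onto {5:e}
ground layer = {0:u}
drop-orders for the pieces not yet dropped (sum over which currently-grounded one goes next):
  1 to go: {3} 1  {6} 1
  2 to go: {2,3} 1  {3,6} 2  {5,6} 1
  3 to go: {1,2,3} 1  {2,3,6} 3  {3,5,6} 3  {4,5,6} 1
  4 to go: {1,2,3,6} 4  {2,3,5,6} 6  {3,4,5,6} 4
  5 to go: {1,2,3,5,6} 10  {2,3,4,5,6} 10
  if 0:u drops first: 20 orders

20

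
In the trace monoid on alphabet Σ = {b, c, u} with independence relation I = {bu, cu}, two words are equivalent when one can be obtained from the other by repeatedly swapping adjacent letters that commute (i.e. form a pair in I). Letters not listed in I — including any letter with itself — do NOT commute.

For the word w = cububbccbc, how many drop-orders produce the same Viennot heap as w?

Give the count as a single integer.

piece 0:c — minimal
piece 1:u — minimal
piece 2:b rests on {0:c}
piece 3:u rests on {1:u}
piece 4:b rests on {2:b}
piece 5:b rests on {4:b}
piece 6:c rests on {5:b}
piece 7:c rests on {6:c}
piece 8:b rests on {7:c}
piece 9:c rests on {8:b}
minimal pieces: {0:c, 1:u}
ways to finish when only these pieces remain (= sum over removing one remaining piece with nothing left below it):
  1 left: {3}→1  {9}→1
  2 left: {1,3}→1  {3,9}→2  {8,9}→1
  3 left: {1,3,9}→3  {3,8,9}→3  {7,8,9}→1
  4 left: {1,3,8,9}→6  {3,7,8,9}→4  {6,7,8,9}→1
  5 left: {1,3,7,8,9}→10  {3,6,7,8,9}→5  {5,6,7,8,9}→1
  6 left: {1,3,6,7,8,9}→15  {3,5,6,7,8,9}→6  {4,5,6,7,8,9}→1
  7 left: {1,3,5,6,7,8,9}→21  {2,4,5,6,7,8,9}→1  {3,4,5,6,7,8,9}→7
  8 left: {0,2,4,5,6,7,8,9}→1  {1,3,4,5,6,7,8,9}→28  {2,3,4,5,6,7,8,9}→8
  placing 0:c first → 36 extensions
  placing 1:u first → 9 extensions
total linear extensions = 45

45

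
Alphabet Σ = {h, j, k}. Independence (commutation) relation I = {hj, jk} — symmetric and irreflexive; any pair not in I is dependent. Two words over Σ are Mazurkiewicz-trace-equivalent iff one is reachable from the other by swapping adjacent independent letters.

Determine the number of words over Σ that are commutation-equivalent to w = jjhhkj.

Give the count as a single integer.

drop 0:j onto floor
drop 1:j onto {0:j}
drop 2:h onto floor
drop 3:h onto {2:h}
drop 4:k onto {3:h}
drop 5:j onto {1:j}
ground layer = {0:j, 2:h}
drop-orders for the pieces not yet dropped (sum over which currently-grounded one goes next):
  1 to go: {4} 1  {5} 1
  2 to go: {1,5} 1  {3,4} 1  {4,5} 2
  3 to go: {0,1,5} 1  {1,4,5} 3  {2,3,4} 1  {3,4,5} 3
  4 to go: {0,1,4,5} 4  {1,3,4,5} 6  {2,3,4,5} 4
  if 0:j drops first: 10 orders
  if 2:h drops first: 10 orders
heap linearizations: 20

20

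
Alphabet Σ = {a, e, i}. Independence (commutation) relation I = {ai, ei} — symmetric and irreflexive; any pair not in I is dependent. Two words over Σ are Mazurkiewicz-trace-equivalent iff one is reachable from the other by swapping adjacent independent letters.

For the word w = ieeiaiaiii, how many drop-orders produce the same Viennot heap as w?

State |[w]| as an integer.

piece 0:i — minimal
piece 1:e — minimal
piece 2:e rests on {1:e}
piece 3:i rests on {0:i}
piece 4:a rests on {2:e}
piece 5:i rests on {3:i}
piece 6:a rests on {4:a}
piece 7:i rests on {5:i}
piece 8:i rests on {7:i}
piece 9:i rests on {8:i}
minimal pieces: {0:i, 1:e}
ways to finish when only these pieces remain (= sum over removing one remaining piece with nothing left below it):
  1 left: {6}→1  {9}→1
  2 left: {4,6}→1  {6,9}→2  {8,9}→1
  3 left: {2,4,6}→1  {4,6,9}→3  {6,8,9}→3  {7,8,9}→1
  4 left: {1,2,4,6}→1  {2,4,6,9}→4  {4,6,8,9}→6  {5,7,8,9}→1  {6,7,8,9}→4
  5 left: {1,2,4,6,9}→5  {2,4,6,8,9}→10  {3,5,7,8,9}→1  {4,6,7,8,9}→10  {5,6,7,8,9}→5
  6 left: {0,3,5,7,8,9}→1  {1,2,4,6,8,9}→15  {2,4,6,7,8,9}→20  {3,5,6,7,8,9}→6  {4,5,6,7,8,9}→15
  7 left: {0,3,5,6,7,8,9}→7  {1,2,4,6,7,8,9}→35  {2,4,5,6,7,8,9}→35  {3,4,5,6,7,8,9}→21
  8 left: {0,3,4,5,6,7,8,9}→28  {1,2,4,5,6,7,8,9}→70  {2,3,4,5,6,7,8,9}→56
  placing 0:i first → 126 extensions
  placing 1:e first → 84 extensions
total linear extensions = 210

210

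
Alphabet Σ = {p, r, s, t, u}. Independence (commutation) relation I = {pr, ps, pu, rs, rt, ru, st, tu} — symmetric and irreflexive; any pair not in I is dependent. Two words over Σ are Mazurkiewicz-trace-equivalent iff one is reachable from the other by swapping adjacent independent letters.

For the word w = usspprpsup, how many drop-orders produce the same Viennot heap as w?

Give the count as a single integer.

0(u) covers ∅
1(s) covers 0:u
2(s) covers 1:s
3(p) covers ∅
4(p) covers 3:p
5(r) covers ∅
6(p) covers 4:p
7(s) covers 2:s
8(u) covers 7:s
9(p) covers 6:p
floor of heap: 0:u, 3:p, 5:r
completions by unplaced set U, small U first (add the entries for U minus each lowest piece of U):
  |U|=1: {5}:1  {8}:1  {9}:1
  |U|=2: {5,8}:2  {5,9}:2  {6,9}:1  {7,8}:1  {8,9}:2
  |U|=3: {2,7,8}:1  {4,6,9}:1  {5,6,9}:3  {5,7,8}:3  {5,8,9}:6  {6,8,9}:3  {7,8,9}:3
  |U|=4: {1,2,7,8}:1  {2,5,7,8}:4  {2,7,8,9}:4  {3,4,6,9}:1  {4,5,6,9}:4  {4,6,8,9}:4  {5,6,8,9}:12  {5,7,8,9}:12  {6,7,8,9}:6
  |U|=5: {0,1,2,7,8}:1  {1,2,5,7,8}:5  {1,2,7,8,9}:5  {2,5,7,8,9}:20  {2,6,7,8,9}:10  {3,4,5,6,9}:5  {3,4,6,8,9}:5  {4,5,6,8,9}:20  {4,6,7,8,9}:10  {5,6,7,8,9}:30
  |U|=6: {0,1,2,5,7,8}:6  {0,1,2,7,8,9}:6  {1,2,5,7,8,9}:30  {1,2,6,7,8,9}:15  {2,4,6,7,8,9}:20  {2,5,6,7,8,9}:60  {3,4,5,6,8,9}:30  {3,4,6,7,8,9}:15  {4,5,6,7,8,9}:60
  |U|=7: {0,1,2,5,7,8,9}:42  {0,1,2,6,7,8,9}:21  {1,2,4,6,7,8,9}:35  {1,2,5,6,7,8,9}:105  {2,3,4,6,7,8,9}:35  {2,4,5,6,7,8,9}:140  {3,4,5,6,7,8,9}:105
  |U|=8: {0,1,2,4,6,7,8,9}:56  {0,1,2,5,6,7,8,9}:168  {1,2,3,4,6,7,8,9}:70  {1,2,4,5,6,7,8,9}:280  {2,3,4,5,6,7,8,9}:280
  start at 0(u): 630
  start at 3(p): 504
  start at 5(r): 126
sum over floor = 1260

1260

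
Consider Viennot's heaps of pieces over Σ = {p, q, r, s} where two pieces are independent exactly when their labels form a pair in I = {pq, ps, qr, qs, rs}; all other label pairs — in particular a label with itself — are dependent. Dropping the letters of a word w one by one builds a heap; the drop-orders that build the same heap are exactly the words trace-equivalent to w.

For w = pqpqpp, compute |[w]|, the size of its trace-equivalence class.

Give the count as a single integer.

#0=p has no predecessor
#1=q has no predecessor
#2=p depends on [0:p]
#3=q depends on [1:q]
#4=p depends on [2:p]
#5=p depends on [4:p]
sources: [0:p, 1:q]
N(rest) = Σ N(rest − s) over sources s of rest; N(one piece) = 1:
  size 1 → [3]=1  [5]=1
  size 2 → [1,3]=1  [3,5]=2  [4,5]=1
  size 3 → [1,3,5]=3  [2,4,5]=1  [3,4,5]=3
  size 4 → [0,2,4,5]=1  [1,3,4,5]=6  [2,3,4,5]=4
  first=0(p) contributes 10
  first=1(q) contributes 5
|[w]| = 15

15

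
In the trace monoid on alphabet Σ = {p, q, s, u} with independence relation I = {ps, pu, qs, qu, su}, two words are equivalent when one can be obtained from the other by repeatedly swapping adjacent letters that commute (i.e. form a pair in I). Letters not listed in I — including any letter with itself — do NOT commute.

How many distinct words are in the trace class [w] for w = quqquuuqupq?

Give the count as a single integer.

462

#0=q has no predecessor
#1=u has no predecessor
#2=q depends on [0:q]
#3=q depends on [2:q]
#4=u depends on [1:u]
#5=u depends on [4:u]
#6=u depends on [5:u]
#7=q depends on [3:q]
#8=u depends on [6:u]
#9=p depends on [7:q]
#10=q depends on [9:p]
sources: [0:q, 1:u]
N(rest) = Σ N(rest − s) over sources s of rest; N(one piece) = 1:
  size 1 → [8]=1  [10]=1
  size 2 → [6,8]=1  [8,10]=2  [9,10]=1
  size 3 → [5,6,8]=1  [6,8,10]=3  [7,9,10]=1  [8,9,10]=3
  size 4 → [3,7,9,10]=1  [4,5,6,8]=1  [5,6,8,10]=4  [6,8,9,10]=6  [7,8,9,10]=4
  size 5 → [1,4,5,6,8]=1  [2,3,7,9,10]=1  [3,7,8,9,10]=5  [4,5,6,8,10]=5  [5,6,8,9,10]=10  [6,7,8,9,10]=10
  size 6 → [0,2,3,7,9,10]=1  [1,4,5,6,8,10]=6  [2,3,7,8,9,10]=6  [3,6,7,8,9,10]=15  [4,5,6,8,9,10]=15  [5,6,7,8,9,10]=20
  size 7 → [0,2,3,7,8,9,10]=7  [1,4,5,6,8,9,10]=21  [2,3,6,7,8,9,10]=21  [3,5,6,7,8,9,10]=35  [4,5,6,7,8,9,10]=35
  size 8 → [0,2,3,6,7,8,9,10]=28  [1,4,5,6,7,8,9,10]=56  [2,3,5,6,7,8,9,10]=56  [3,4,5,6,7,8,9,10]=70
  size 9 → [0,2,3,5,6,7,8,9,10]=84  [1,3,4,5,6,7,8,9,10]=126  [2,3,4,5,6,7,8,9,10]=126
  first=0(q) contributes 252
  first=1(u) contributes 210
|[w]| = 462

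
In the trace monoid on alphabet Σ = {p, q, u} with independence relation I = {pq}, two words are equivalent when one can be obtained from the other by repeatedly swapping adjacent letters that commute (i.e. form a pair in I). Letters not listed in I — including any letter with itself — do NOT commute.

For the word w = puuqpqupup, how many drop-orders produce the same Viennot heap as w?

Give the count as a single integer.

3

#0=p has no predecessor
#1=u depends on [0:p]
#2=u depends on [1:u]
#3=q depends on [2:u]
#4=p depends on [2:u]
#5=q depends on [3:q]
#6=u depends on [4:p, 5:q]
#7=p depends on [6:u]
#8=u depends on [7:p]
#9=p depends on [8:u]
sources: [0:p]
N(rest) = Σ N(rest − s) over sources s of rest; N(one piece) = 1:
  size 1 → [9]=1
  size 2 → [8,9]=1
  size 3 → [7,8,9]=1
  size 4 → [6,7,8,9]=1
  size 5 → [4,6,7,8,9]=1  [5,6,7,8,9]=1
  size 6 → [3,5,6,7,8,9]=1  [4,5,6,7,8,9]=2
  size 7 → [3,4,5,6,7,8,9]=3
  size 8 → [2,3,4,5,6,7,8,9]=3
  first=0(p) contributes 3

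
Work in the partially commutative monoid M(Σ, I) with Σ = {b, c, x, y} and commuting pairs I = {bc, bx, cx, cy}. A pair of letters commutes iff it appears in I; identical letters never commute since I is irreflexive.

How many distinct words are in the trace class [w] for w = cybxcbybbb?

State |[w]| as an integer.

#0=c has no predecessor
#1=y has no predecessor
#2=b depends on [1:y]
#3=x depends on [1:y]
#4=c depends on [0:c]
#5=b depends on [2:b]
#6=y depends on [3:x, 5:b]
#7=b depends on [6:y]
#8=b depends on [7:b]
#9=b depends on [8:b]
sources: [0:c, 1:y]
N(rest) = Σ N(rest − s) over sources s of rest; N(one piece) = 1:
  size 1 → [4]=1  [9]=1
  size 2 → [0,4]=1  [4,9]=2  [8,9]=1
  size 3 → [0,4,9]=3  [4,8,9]=3  [7,8,9]=1
  size 4 → [0,4,8,9]=6  [4,7,8,9]=4  [6,7,8,9]=1
  size 5 → [0,4,7,8,9]=10  [3,6,7,8,9]=1  [4,6,7,8,9]=5  [5,6,7,8,9]=1
  size 6 → [0,4,6,7,8,9]=15  [2,5,6,7,8,9]=1  [3,4,6,7,8,9]=6  [3,5,6,7,8,9]=2  [4,5,6,7,8,9]=6
  size 7 → [0,3,4,6,7,8,9]=21  [0,4,5,6,7,8,9]=21  [2,3,5,6,7,8,9]=3  [2,4,5,6,7,8,9]=7  [3,4,5,6,7,8,9]=14
  size 8 → [0,2,4,5,6,7,8,9]=28  [0,3,4,5,6,7,8,9]=56  [1,2,3,5,6,7,8,9]=3  [2,3,4,5,6,7,8,9]=24
  first=0(c) contributes 27
  first=1(y) contributes 108
|[w]| = 135

135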